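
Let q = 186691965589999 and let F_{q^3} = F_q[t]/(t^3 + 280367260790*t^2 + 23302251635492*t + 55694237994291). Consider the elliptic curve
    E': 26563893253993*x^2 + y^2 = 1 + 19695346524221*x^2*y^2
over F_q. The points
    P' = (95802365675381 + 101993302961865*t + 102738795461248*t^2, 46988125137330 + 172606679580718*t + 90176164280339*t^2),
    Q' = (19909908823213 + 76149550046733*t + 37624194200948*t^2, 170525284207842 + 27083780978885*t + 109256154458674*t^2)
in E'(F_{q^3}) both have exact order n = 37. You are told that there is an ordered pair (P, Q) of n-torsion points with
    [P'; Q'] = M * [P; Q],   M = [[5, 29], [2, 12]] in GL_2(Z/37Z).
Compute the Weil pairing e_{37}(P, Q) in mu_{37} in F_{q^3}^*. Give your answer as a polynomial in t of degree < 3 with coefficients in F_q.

23821975161855 + 184295449572241*t + 14542599371871*t^2

Under M = [[5,29],[2,12]] in GL_2(Z/37), e_{37}(P',Q') = e_{37}(P,Q)^(5*12-29*2 mod 37).
det M = 5*12 - 29*2 = 2 = 2 (mod 37); 2^{-1} = 19 (mod 37).
Map (x,y)_Ed via u=(1+y)/(1-y), v=(1+y)/((1-y)x) to Montgomery A=143879495480819,B=33671751589305; then to (a',b')=(52622704473168,101094879132600).
Miller loop for e_{37} over F_{186691965589999^3}: bits of 37 = 100101; 5 double steps + 2 add steps, l/v at each.
So e_{37}(P',Q') = 56726047862478 + 2707556715676*t + 72825364809978*t^2.
e_{37}(P,Q) = (56726047862478 + 2707556715676*t + 72825364809978*t^2)^{19} = 23821975161855 + 184295449572241*t + 14542599371871*t^2.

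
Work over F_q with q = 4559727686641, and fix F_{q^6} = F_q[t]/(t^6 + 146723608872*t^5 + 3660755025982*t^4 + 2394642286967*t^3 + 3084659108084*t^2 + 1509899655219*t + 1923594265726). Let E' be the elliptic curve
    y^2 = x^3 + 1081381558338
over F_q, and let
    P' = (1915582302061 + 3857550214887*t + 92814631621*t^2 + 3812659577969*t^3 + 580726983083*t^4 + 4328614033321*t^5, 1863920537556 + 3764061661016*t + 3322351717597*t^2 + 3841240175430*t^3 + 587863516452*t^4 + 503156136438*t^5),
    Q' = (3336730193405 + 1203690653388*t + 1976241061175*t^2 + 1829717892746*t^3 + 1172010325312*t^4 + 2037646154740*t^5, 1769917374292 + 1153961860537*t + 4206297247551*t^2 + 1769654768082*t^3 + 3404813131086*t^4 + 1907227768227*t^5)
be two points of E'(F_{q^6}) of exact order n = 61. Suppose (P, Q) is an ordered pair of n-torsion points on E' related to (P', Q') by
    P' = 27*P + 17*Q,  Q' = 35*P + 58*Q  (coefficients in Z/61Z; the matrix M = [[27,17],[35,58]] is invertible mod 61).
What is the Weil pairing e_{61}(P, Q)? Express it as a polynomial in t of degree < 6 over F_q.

3981770131946 + 2679259037459*t + 3019716009764*t^2 + 2147478444043*t^3 + 1787601381854*t^4 + 2153688235807*t^5

Under M = [[27,17],[35,58]] in GL_2(Z/61), e_{61}(P',Q') = e_{61}(P,Q)^(27*58-17*35 mod 61).
det M = 27*58 - 17*35 = 971 = 56 (mod 61); 56^{-1} = 12 (mod 61).
Double-and-add over 111101: 6-1 doublings, 5-1 additions; each step l_{T,T}/v_{2T} or l_{T,P'}/v at Q'+S for random S.
f_P(D_Q)/f_Q(D_P) = 998731030898 + 4321012470740*t + 1026285108703*t^2 + 2725579314147*t^3 + 19445292528*t^4 + 2478190248702*t^5.
Hence e(P,Q) = 3981770131946 + 2679259037459*t + 3019716009764*t^2 + 2147478444043*t^3 + 1787601381854*t^4 + 2153688235807*t^5 in F_{4559727686641^6}^*.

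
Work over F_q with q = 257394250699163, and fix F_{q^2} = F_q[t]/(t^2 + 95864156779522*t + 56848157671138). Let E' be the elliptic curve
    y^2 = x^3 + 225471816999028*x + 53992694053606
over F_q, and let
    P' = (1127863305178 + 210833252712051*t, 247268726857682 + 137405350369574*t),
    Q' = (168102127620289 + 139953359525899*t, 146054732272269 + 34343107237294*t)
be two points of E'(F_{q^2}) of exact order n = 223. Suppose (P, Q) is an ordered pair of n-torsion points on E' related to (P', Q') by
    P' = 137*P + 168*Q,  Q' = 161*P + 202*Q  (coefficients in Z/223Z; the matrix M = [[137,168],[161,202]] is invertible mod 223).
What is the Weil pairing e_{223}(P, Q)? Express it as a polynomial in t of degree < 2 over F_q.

160892735985049 + 249492802072920*t

Since e_{223}(P,P)=e_{223}(Q,Q)=1 and e_{223}(Q,P)=e_{223}(P,Q)^{-1}, expanding e_{223}(137*P + 168*Q,161*P + 202*Q) leaves e(P,Q)^det(M).
Hence e(P,Q) = e(P',Q')^{140} where 140 = 180^{-1} mod 223.
Build f_{223,P'} and f_{223,Q'} via the 8-bit ladder of 223=11011111_2; evaluate at shifted divisors; quotient in F_{257394250699163^2}.
Result: e(P',Q') = 144644021251788 + 209128940431597*t.
(144644021251788 + 209128940431597*t)^{140} mod (257394250699163,f) = 160892735985049 + 249492802072920*t.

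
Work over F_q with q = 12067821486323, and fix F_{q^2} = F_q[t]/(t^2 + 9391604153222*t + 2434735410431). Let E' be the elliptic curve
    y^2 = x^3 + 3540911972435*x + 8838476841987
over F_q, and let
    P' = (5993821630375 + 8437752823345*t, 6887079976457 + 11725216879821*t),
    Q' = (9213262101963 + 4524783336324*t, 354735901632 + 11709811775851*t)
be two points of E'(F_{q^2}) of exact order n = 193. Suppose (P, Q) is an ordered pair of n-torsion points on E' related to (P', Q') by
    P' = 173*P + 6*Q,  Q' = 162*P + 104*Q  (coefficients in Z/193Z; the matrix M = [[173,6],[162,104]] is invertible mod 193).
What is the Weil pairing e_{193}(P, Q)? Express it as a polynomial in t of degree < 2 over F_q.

9348480044892 + 8803751991362*t

Since e_{193}(P,P)=e_{193}(Q,Q)=1 and e_{193}(Q,P)=e_{193}(P,Q)^{-1}, expanding e_{193}(173*P + 6*Q,162*P + 104*Q) leaves e(P,Q)^det(M).
Inverting 36 mod 193: 59. Thus e_{193}(P,Q) = e(P',Q')^{59}.
8-bit Miller (11000001) on E'/F_{12067821486323} with a'=3540911972435, b'=8838476841987: accumulate tangent/chord ratios at Q'+S and P'+S'.
So e_{193}(P',Q') = 7871446905576 + 4548517383546*t.
Raise to 59: e(P,Q) = 9348480044892 + 8803751991362*t in mu_{193}.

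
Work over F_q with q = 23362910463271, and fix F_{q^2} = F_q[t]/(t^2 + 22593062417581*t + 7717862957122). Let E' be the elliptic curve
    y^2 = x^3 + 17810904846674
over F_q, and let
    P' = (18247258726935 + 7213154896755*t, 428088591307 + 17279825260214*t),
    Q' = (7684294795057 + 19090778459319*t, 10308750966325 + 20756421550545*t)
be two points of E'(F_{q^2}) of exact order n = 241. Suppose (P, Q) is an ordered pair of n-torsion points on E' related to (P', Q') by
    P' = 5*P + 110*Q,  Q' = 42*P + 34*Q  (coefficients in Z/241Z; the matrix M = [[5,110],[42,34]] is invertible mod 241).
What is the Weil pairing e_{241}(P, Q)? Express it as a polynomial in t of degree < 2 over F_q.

Alternating bilinearity on E[241] (values in mu_{241} in F_{23362910463271^2}) gives e(P',Q') = e(P,Q)^det(M).
So e_{241}(P,Q) = e_{241}(P',Q')^{71}, since 129*71 = 1 mod 241.
Build f_{241,P'} and f_{241,Q'} via the 8-bit ladder of 241=11110001_2; evaluate at shifted divisors; quotient in F_{23362910463271^2}.
Result: e(P',Q') = 20781646469583 + 4588515030348*t.
Thus e_{241}(P,Q) = 16913345506141 + 2901084777870*t.

16913345506141 + 2901084777870*t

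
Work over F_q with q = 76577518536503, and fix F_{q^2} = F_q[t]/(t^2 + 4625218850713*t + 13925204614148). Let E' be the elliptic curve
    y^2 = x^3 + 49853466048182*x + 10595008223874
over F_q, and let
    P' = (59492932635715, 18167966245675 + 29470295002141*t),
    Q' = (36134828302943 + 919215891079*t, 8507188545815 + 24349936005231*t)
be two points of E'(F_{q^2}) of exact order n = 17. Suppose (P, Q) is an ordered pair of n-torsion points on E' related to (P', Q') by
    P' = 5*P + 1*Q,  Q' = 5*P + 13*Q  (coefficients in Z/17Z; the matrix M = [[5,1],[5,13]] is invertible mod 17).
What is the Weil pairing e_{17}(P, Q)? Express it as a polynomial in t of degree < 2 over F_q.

Alternating bilinearity on E[17] (values in mu_{17} in F_{76577518536503^2}) gives e(P',Q') = e(P,Q)^det(M).
Hence e(P,Q) = e(P',Q')^{2} where 2 = 9^{-1} mod 17.
Miller loop for e_{17} over F_{76577518536503^2}: bits of 17 = 10001; 4 double steps + 1 add steps, l/v at each.
So e_{17}(P',Q') = 32526761684156 + 36996524409305*t.
e_{17}(P,Q) = (32526761684156 + 36996524409305*t)^{2} = 73750300857605 + 76142145458791*t.

73750300857605 + 76142145458791*t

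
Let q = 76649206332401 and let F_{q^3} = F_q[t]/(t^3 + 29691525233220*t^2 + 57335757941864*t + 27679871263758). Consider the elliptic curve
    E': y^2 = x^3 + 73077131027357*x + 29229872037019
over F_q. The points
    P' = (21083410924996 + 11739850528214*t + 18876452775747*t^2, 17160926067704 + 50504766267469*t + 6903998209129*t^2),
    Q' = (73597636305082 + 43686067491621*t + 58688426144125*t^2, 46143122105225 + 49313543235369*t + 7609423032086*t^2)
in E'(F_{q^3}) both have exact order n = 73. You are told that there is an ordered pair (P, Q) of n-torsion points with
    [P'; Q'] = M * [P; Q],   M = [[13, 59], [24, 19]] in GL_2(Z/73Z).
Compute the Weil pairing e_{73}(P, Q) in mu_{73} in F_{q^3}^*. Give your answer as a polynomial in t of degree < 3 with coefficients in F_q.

59382774396019 + 65757719018631*t + 17787147138962*t^2

The 73-Weil pairing on E[73] over F_{76649206332401} is alternating-bilinear: e_{73}(P',Q') = e_{73}(P,Q)^det(M).
So e_{73}(P,Q) = e_{73}(P',Q')^{72}, since 72*72 = 1 mod 73.
Run Miller on y^2=x^3+73077131027357*x+29229872037019 over F_{76649206332401}: ladder 1001001 (7 bits); e = f_P(D_Q)/f_Q(D_P).
f_P(D_Q)/f_Q(D_P) = 39333294094008 + 29192915373761*t + 2920493433045*t^2.
Hence e(P,Q) = 59382774396019 + 65757719018631*t + 17787147138962*t^2 in F_{76649206332401^3}^*.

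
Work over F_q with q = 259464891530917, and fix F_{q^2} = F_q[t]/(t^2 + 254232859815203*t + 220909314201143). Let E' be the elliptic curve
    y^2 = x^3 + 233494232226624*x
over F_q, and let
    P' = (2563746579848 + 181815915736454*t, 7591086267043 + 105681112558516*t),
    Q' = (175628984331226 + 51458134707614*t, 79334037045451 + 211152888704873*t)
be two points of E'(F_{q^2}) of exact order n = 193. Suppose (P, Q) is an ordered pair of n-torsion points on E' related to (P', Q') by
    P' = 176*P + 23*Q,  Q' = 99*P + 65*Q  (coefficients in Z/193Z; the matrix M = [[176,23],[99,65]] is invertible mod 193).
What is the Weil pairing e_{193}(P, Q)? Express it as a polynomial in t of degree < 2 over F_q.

e_{193} is bilinear + alternating on E[193], so e_{193}(176*P + 23*Q, 99*P + 65*Q) = e_{193}(P,Q)^(176*65-23*99).
Inverting 92 mod 193: 107. Thus e_{193}(P,Q) = e(P',Q')^{107}.
Double-and-add over 11000001: 8-1 doublings, 3-1 additions; each step l_{T,T}/v_{2T} or l_{T,P'}/v at Q'+S for random S.
So e_{193}(P',Q') = 210536184453540 + 163514713717947*t.
Raise to 107: e(P,Q) = 224930191674573 + 176326303034846*t in mu_{193}.

224930191674573 + 176326303034846*t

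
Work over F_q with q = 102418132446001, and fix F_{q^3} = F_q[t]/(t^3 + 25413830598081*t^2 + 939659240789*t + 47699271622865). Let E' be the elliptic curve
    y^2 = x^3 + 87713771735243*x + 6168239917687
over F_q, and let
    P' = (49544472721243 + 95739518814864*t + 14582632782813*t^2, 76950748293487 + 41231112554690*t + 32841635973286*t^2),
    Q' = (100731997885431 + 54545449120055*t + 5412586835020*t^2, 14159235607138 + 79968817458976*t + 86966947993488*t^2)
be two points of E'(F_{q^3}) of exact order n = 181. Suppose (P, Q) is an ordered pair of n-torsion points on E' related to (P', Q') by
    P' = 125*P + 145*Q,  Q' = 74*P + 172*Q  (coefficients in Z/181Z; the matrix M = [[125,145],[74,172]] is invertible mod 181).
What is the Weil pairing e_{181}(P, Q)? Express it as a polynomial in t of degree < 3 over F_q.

19728484607633 + 91291394573014*t + 81165260510067*t^2

e_{181}(aP+bQ,cP+dQ) = e_{181}(P,Q)^(ad-bc); with (a,b,c,d)=(125,145,74,172) this gives the det-181 law.
det(M) mod 181 = 91; its inverse in (Z/181)^* is 2 (check: 91*2 mod 181 = 1).
Build f_{181,P'} and f_{181,Q'} via the 8-bit ladder of 181=10110101_2; evaluate at shifted divisors; quotient in F_{102418132446001^3}.
Miller gives e_{181}(P',Q') = 52288793955904 + 96335248673351*t + 29614656370702*t^2 in F_{102418132446001^3}.
Hence e(P,Q) = 19728484607633 + 91291394573014*t + 81165260510067*t^2 in F_{102418132446001^3}^*.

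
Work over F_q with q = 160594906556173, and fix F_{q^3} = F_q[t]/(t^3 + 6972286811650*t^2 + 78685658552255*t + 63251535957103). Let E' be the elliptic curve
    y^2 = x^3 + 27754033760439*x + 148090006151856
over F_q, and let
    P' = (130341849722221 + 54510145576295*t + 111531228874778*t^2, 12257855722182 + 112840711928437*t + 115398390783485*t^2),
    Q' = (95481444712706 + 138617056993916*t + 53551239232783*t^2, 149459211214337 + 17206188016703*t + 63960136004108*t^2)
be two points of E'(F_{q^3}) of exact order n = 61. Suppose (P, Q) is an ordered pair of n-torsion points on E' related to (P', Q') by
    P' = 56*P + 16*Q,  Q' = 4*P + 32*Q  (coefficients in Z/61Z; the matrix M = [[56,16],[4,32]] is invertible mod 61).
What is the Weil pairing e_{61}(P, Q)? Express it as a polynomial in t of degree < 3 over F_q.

29787347100656 + 47662465878164*t + 101438835545498*t^2

Since e_{61}(P,P)=e_{61}(Q,Q)=1 and e_{61}(Q,P)=e_{61}(P,Q)^{-1}, expanding e_{61}(56*P + 16*Q,4*P + 32*Q) leaves e(P,Q)^det(M).
Hence e(P,Q) = e(P',Q')^{58} where 58 = 20^{-1} mod 61.
Double-and-add over 111101: 6-1 doublings, 5-1 additions; each step l_{T,T}/v_{2T} or l_{T,P'}/v at Q'+S for random S.
f_P(D_Q)/f_Q(D_P) = 126597514563436 + 3949175313876*t + 80065310122473*t^2.
Raise to 58: e(P,Q) = 29787347100656 + 47662465878164*t + 101438835545498*t^2 in mu_{61}.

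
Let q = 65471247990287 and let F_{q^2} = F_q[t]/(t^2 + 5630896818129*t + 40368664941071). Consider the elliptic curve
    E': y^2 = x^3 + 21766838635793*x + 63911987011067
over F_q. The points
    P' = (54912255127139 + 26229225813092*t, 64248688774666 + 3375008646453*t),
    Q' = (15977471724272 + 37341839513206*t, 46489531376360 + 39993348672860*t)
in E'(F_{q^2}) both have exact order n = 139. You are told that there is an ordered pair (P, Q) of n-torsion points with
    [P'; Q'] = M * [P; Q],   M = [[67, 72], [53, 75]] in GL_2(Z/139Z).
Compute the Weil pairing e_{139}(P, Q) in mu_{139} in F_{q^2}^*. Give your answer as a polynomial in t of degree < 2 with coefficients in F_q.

16485492007868 + 27785615202857*t

e_{139} is bilinear + alternating on E[139], so e_{139}(67*P + 72*Q, 53*P + 75*Q) = e_{139}(P,Q)^(67*75-72*53).
Inverting 97 mod 139: 43. Thus e_{139}(P,Q) = e(P',Q')^{43}.
Build f_{139,P'} and f_{139,Q'} via the 8-bit ladder of 139=10001011_2; evaluate at shifted divisors; quotient in F_{65471247990287^2}.
So e_{139}(P',Q') = 45393467541833 + 60415143591026*t.
e_{139}(P,Q) = (45393467541833 + 60415143591026*t)^{43} = 16485492007868 + 27785615202857*t.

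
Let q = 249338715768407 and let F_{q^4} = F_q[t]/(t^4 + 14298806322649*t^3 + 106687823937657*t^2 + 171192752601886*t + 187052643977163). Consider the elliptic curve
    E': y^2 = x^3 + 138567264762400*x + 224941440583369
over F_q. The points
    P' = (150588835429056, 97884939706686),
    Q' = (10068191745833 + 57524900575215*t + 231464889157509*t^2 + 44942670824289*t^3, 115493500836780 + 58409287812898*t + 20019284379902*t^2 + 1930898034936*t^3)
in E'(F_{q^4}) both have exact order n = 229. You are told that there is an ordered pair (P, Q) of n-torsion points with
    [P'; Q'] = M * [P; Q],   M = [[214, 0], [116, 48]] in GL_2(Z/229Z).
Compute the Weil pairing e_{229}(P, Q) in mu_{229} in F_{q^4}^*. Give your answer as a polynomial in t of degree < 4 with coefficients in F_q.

37892656329217 + 86423143180542*t + 164241544242824*t^2 + 70647434598625*t^3

Under M = [[214,0],[116,48]] in GL_2(Z/229), e_{229}(P',Q') = e_{229}(P,Q)^(214*48-0*116 mod 229).
det(M) mod 229 = 196; its inverse in (Z/229)^* is 111 (check: 196*111 mod 229 = 1).
n = 229 = (11100101)_2 (8 bits, wt 5); accumulate f_{229,P'}(Q'+S)/f_{229,P'}(S) along the 7-step ladder.
So e_{229}(P',Q') = 153672305626813 + 158577918631107*t + 175349053392475*t^2 + 217425488871071*t^3.
(153672305626813 + 158577918631107*t + 175349053392475*t^2 + 217425488871071*t^3)^{111} mod (249338715768407,f) = 37892656329217 + 86423143180542*t + 164241544242824*t^2 + 70647434598625*t^3.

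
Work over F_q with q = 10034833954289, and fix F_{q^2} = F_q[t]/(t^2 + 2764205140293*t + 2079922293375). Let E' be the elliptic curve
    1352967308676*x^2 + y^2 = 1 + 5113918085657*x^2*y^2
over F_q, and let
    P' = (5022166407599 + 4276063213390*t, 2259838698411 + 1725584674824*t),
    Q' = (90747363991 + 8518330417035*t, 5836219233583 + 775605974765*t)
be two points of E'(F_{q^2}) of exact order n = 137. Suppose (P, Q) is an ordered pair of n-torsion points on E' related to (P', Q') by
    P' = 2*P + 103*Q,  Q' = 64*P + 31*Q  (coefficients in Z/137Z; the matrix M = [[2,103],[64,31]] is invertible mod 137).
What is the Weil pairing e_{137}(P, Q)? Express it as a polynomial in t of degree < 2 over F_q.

Since e_{137}(P,P)=e_{137}(Q,Q)=1 and e_{137}(Q,P)=e_{137}(P,Q)^{-1}, expanding e_{137}(2*P + 103*Q,64*P + 31*Q) leaves e(P,Q)^det(M).
Inverting 46 mod 137: 3. Thus e_{137}(P,Q) = e(P',Q')^{3}.
Edwards->Montgomery: u=(1+y)/(1-y), v=u/x -> 2992568308942v^2=u^3+5650632911947u^2+u; then x_W=1568470794327u+9440175860963: y^2=x^3+2764152709283*x+7342593081900.
n = 137 = (10001001)_2 (8 bits, wt 3); accumulate f_{137,P'}(Q'+S)/f_{137,P'}(S) along the 7-step ladder.
Miller gives e_{137}(P',Q') = 7573364208361 + 3676917738036*t in F_{10034833954289^2}.
Finally e_{137}(P,Q) = 9974619402329 + 7791132274808*t.

9974619402329 + 7791132274808*t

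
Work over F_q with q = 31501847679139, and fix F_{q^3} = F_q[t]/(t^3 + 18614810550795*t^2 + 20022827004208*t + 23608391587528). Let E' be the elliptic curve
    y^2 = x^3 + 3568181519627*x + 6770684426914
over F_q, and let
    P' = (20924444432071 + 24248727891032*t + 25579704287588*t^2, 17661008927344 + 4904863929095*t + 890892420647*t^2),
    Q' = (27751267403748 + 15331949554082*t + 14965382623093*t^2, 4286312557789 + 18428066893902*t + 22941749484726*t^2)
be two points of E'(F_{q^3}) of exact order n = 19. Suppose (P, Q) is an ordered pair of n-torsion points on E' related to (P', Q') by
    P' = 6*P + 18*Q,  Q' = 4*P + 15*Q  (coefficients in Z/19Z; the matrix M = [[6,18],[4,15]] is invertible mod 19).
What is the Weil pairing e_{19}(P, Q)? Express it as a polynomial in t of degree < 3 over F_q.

5640762052124 + 8235904635032*t + 23809226025585*t^2

e_{19} is bilinear + alternating on E[19], so e_{19}(6*P + 18*Q, 4*P + 15*Q) = e_{19}(P,Q)^(6*15-18*4).
So e_{19}(P,Q) = e_{19}(P',Q')^{18}, since 18*18 = 1 mod 19.
Build f_{19,P'} and f_{19,Q'} via the 5-bit ladder of 19=10011_2; evaluate at shifted divisors; quotient in F_{31501847679139^3}.
The quotient is 15601443435640 + 16510544621783*t + 24366512895335*t^2.
Thus e_{19}(P,Q) = 5640762052124 + 8235904635032*t + 23809226025585*t^2.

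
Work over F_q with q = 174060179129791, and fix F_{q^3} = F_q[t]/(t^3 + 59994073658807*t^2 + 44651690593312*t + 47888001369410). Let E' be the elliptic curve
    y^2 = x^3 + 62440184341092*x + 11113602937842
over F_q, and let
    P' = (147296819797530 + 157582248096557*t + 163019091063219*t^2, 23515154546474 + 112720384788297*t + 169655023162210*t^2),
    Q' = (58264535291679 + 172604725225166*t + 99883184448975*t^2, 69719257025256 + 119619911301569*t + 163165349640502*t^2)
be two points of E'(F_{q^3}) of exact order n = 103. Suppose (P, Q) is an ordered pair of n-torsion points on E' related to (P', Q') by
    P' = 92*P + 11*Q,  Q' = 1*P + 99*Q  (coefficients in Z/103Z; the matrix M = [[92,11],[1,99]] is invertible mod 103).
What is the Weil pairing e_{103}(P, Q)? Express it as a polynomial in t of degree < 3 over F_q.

38498936631925 + 34003642183933*t + 92838583332178*t^2

Under M = [[92,11],[1,99]] in GL_2(Z/103), e_{103}(P',Q') = e_{103}(P,Q)^(92*99-11*1 mod 103).
det(M) mod 103 = 33; its inverse in (Z/103)^* is 25 (check: 33*25 mod 103 = 1).
7-bit Miller (1100111) on E'/F_{174060179129791} with a'=62440184341092, b'=11113602937842: accumulate tangent/chord ratios at Q'+S and P'+S'.
The quotient is 110507396280125 + 94846605216009*t + 41308904674394*t^2.
Thus e_{103}(P,Q) = 38498936631925 + 34003642183933*t + 92838583332178*t^2.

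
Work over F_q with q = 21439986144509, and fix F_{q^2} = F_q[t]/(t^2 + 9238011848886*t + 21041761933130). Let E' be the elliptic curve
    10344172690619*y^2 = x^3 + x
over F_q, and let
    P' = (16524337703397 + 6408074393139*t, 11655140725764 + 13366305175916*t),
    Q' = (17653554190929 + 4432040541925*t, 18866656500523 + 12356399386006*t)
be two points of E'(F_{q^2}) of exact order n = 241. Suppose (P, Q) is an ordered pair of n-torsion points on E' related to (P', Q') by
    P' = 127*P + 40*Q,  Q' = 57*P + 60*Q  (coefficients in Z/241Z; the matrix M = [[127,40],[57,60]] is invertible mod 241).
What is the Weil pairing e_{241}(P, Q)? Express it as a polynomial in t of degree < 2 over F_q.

455268950118 + 20142297641014*t

e_{241} is bilinear + alternating on E[241], so e_{241}(127*P + 40*Q, 57*P + 60*Q) = e_{241}(P,Q)^(127*60-40*57).
Hence e(P,Q) = e(P',Q')^{222} where 222 = 38^{-1} mod 241.
Undo Montgomery via alpha=0, beta=3825236942546: (a',b')=(14112475593059,0) over F_{21439986144509}.
Double-and-add over 11110001: 8-1 doublings, 5-1 additions; each step l_{T,T}/v_{2T} or l_{T,P'}/v at Q'+S for random S.
Result: e(P',Q') = 14364329339979 + 4815618499969*t.
Raise to 222: e(P,Q) = 455268950118 + 20142297641014*t in mu_{241}.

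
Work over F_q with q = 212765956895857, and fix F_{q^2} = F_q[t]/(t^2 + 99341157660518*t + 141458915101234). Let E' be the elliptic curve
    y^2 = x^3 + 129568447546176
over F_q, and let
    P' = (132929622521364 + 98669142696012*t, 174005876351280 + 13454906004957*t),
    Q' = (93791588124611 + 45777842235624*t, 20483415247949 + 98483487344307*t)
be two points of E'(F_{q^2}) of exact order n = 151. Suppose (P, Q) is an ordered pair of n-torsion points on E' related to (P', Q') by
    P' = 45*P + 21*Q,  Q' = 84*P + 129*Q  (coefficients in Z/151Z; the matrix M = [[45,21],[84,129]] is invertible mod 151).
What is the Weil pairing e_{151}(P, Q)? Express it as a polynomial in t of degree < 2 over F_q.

148568534009896 + 76396273259389*t

The 151-Weil pairing on E[151] over F_{212765956895857} is alternating-bilinear: e_{151}(P',Q') = e_{151}(P,Q)^det(M).
Inverting 115 mod 151: 130. Thus e_{151}(P,Q) = e(P',Q')^{130}.
Run Miller on y^2=x^3+129568447546176 over F_{212765956895857}: ladder 10010111 (8 bits); e = f_P(D_Q)/f_Q(D_P).
e_{151}(P',Q') = 93773725957640 + 48961085421356*t.
(93773725957640 + 48961085421356*t)^{130} mod (212765956895857,f) = 148568534009896 + 76396273259389*t.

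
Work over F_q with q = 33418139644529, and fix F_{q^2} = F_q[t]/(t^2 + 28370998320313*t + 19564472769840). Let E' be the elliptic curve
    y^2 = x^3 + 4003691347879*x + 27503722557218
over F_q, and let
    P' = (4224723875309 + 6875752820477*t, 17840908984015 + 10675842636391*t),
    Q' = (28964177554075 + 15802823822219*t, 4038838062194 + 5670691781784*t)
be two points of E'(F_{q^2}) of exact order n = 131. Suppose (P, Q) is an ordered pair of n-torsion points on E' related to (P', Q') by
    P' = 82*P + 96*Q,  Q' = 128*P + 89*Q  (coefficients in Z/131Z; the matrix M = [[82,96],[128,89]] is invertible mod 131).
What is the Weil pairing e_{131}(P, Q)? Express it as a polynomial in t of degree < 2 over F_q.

e_{131}(aP+bQ,cP+dQ) = e_{131}(P,Q)^(ad-bc); with (a,b,c,d)=(82,96,128,89) this gives the det-131 law.
Hence e(P,Q) = e(P',Q')^{120} where 120 = 119^{-1} mod 131.
Double-and-add over 10000011: 8-1 doublings, 3-1 additions; each step l_{T,T}/v_{2T} or l_{T,P'}/v at Q'+S for random S.
e_{131}(P',Q') = 3039070777500 + 16517927673895*t.
e_{131}(P,Q) = (3039070777500 + 16517927673895*t)^{120} = 25382859062591 + 30789762108231*t.

25382859062591 + 30789762108231*t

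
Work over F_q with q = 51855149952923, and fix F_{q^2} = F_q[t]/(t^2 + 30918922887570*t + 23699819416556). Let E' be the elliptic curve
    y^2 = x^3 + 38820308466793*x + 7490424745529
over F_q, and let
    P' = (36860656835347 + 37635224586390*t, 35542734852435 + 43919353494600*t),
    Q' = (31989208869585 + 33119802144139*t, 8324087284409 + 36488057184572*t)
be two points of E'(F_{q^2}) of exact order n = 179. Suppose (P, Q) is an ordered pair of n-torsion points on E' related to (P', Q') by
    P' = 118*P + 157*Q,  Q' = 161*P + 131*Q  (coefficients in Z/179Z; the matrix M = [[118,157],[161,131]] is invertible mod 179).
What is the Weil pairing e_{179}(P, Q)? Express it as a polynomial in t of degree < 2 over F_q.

Since e_{179}(P,P)=e_{179}(Q,Q)=1 and e_{179}(Q,P)=e_{179}(P,Q)^{-1}, expanding e_{179}(118*P + 157*Q,161*P + 131*Q) leaves e(P,Q)^det(M).
Hence e(P,Q) = e(P',Q')^{62} where 62 = 26^{-1} mod 179.
n = 179 = (10110011)_2 (8 bits, wt 5); accumulate f_{179,P'}(Q'+S)/f_{179,P'}(S) along the 7-step ladder.
f_P(D_Q)/f_Q(D_P) = 34595568185100 + 9011946608016*t.
Finally e_{179}(P,Q) = 6660121315987 + 20880633712396*t.

6660121315987 + 20880633712396*t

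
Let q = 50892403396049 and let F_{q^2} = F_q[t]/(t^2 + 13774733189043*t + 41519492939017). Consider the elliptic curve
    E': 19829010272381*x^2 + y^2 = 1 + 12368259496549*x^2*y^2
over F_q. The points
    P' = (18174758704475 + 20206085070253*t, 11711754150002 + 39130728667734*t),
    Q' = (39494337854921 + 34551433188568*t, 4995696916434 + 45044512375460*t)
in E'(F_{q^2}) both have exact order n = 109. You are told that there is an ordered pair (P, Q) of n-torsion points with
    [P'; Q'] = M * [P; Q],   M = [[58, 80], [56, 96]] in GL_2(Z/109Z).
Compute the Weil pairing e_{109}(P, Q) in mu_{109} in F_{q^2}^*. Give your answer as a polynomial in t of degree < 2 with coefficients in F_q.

30705682149260 + 44599097261384*t

The 109-Weil pairing on E[109] over F_{50892403396049} is alternating-bilinear: e_{109}(P',Q') = e_{109}(P,Q)^det(M).
So e_{109}(P,Q) = e_{109}(P',Q')^{54}, since 107*54 = 1 mod 109.
Map (x,y)_Ed via u=(1+y)/(1-y), v=(1+y)/((1-y)x) to Montgomery A=32461599819288,B=43548022995985; then to (a',b')=(24397741242508,1737932787756).
Build f_{109,P'} and f_{109,Q'} via the 7-bit ladder of 109=1101101_2; evaluate at shifted divisors; quotient in F_{50892403396049^2}.
Result: e(P',Q') = 34554672531892 + 26335426256204*t.
Thus e_{109}(P,Q) = 30705682149260 + 44599097261384*t.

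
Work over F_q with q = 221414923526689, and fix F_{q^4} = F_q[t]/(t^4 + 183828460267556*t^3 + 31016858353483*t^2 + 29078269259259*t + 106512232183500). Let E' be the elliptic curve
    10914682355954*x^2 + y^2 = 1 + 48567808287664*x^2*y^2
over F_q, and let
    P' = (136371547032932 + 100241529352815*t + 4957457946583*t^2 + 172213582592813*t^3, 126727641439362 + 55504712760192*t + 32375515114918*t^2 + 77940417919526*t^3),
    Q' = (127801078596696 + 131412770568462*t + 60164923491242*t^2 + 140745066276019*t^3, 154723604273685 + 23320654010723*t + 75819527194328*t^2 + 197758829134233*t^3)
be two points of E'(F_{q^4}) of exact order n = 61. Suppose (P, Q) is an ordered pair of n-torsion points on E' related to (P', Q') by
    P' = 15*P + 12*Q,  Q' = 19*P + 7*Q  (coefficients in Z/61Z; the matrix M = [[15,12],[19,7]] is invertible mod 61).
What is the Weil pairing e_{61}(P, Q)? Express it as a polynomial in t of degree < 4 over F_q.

Under M = [[15,12],[19,7]] in GL_2(Z/61), e_{61}(P',Q') = e_{61}(P,Q)^(15*7-12*19 mod 61).
Hence e(P,Q) = e(P',Q')^{60} where 60 = 60^{-1} mod 61.
Map (x,y)_Ed via u=(1+y)/(1-y), v=(1+y)/((1-y)x) to Montgomery A=213192953060476,B=178647628917354; then to (a',b')=(15133354936706,0).
Build f_{61,P'} and f_{61,Q'} via the 6-bit ladder of 61=111101_2; evaluate at shifted divisors; quotient in F_{221414923526689^4}.
Miller gives e_{61}(P',Q') = 31011648639569 + 215428520104439*t + 146214214896118*t^2 + 39436855778935*t^3 in F_{221414923526689^4}.
Thus e_{61}(P,Q) = 20152219769609 + 189124670609806*t + 210878859874786*t^2 + 50276883073526*t^3.

20152219769609 + 189124670609806*t + 210878859874786*t^2 + 50276883073526*t^3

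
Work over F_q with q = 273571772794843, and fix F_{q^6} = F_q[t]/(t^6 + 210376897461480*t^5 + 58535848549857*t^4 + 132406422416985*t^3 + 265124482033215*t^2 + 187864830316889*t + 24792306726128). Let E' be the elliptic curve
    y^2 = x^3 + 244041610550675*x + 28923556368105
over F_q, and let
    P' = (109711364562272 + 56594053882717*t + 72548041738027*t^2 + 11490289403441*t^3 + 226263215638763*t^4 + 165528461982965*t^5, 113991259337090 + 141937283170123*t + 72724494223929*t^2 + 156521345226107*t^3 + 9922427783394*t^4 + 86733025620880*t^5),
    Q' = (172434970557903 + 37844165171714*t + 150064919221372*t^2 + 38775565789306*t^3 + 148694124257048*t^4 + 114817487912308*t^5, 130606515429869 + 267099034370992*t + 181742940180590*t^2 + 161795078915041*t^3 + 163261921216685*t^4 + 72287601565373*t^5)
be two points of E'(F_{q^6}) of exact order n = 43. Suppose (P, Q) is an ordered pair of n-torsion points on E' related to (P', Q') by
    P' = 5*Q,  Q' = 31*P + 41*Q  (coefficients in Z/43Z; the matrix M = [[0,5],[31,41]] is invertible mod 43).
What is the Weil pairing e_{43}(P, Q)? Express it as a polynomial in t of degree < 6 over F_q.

Since e_{43}(P,P)=e_{43}(Q,Q)=1 and e_{43}(Q,P)=e_{43}(P,Q)^{-1}, expanding e_{43}(5*Q,31*P + 41*Q) leaves e(P,Q)^det(M).
0*41 - 5*31 = -155; reduced mod 43: det = 17, inverse 38.
Double-and-add over 101011: 6-1 doublings, 4-1 additions; each step l_{T,T}/v_{2T} or l_{T,P'}/v at Q'+S for random S.
So e_{43}(P',Q') = 42172724153506 + 192182435017297*t + 75374345768119*t^2 + 120278598584013*t^3 + 239536951072247*t^4 + 101283162968701*t^5.
Hence e(P,Q) = 216302144972164 + 58202343889587*t + 129329625667757*t^2 + 265048283764822*t^3 + 268654672252591*t^4 + 22026969297491*t^5 in F_{273571772794843^6}^*.

216302144972164 + 58202343889587*t + 129329625667757*t^2 + 265048283764822*t^3 + 268654672252591*t^4 + 22026969297491*t^5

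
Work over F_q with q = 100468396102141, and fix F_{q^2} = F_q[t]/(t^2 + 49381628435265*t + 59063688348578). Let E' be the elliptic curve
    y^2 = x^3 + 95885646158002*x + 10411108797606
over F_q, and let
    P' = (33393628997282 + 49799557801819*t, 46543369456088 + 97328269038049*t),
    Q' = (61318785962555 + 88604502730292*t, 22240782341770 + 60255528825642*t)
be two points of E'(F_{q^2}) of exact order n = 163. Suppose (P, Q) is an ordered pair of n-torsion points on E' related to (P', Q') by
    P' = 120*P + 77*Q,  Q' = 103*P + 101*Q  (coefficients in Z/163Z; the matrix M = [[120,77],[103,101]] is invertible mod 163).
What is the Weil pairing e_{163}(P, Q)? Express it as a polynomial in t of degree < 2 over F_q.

18673668915535 + 41789686988044*t

e_{163}(aP+bQ,cP+dQ) = e_{163}(P,Q)^(ad-bc); with (a,b,c,d)=(120,77,103,101) this gives the det-163 law.
So e_{163}(P,Q) = e_{163}(P',Q')^{153}, since 114*153 = 1 mod 163.
Double-and-add over 10100011: 8-1 doublings, 4-1 additions; each step l_{T,T}/v_{2T} or l_{T,P'}/v at Q'+S for random S.
Miller gives e_{163}(P',Q') = 87515070060111 + 44185678538584*t in F_{100468396102141^2}.
e_{163}(P,Q) = (87515070060111 + 44185678538584*t)^{153} = 18673668915535 + 41789686988044*t.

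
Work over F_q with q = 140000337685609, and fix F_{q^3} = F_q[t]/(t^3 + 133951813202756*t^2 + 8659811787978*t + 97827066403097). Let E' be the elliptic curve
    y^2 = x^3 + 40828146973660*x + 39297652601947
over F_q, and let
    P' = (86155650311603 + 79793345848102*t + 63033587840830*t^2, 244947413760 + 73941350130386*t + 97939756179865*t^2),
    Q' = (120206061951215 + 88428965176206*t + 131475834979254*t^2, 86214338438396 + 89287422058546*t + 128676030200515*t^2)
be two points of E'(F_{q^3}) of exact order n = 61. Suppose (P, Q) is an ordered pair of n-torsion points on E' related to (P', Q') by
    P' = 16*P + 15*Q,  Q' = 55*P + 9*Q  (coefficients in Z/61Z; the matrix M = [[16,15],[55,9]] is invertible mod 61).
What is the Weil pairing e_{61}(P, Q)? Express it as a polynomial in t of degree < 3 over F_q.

e_{61}(aP+bQ,cP+dQ) = e_{61}(P,Q)^(ad-bc); with (a,b,c,d)=(16,15,55,9) this gives the det-61 law.
Inverting 51 mod 61: 6. Thus e_{61}(P,Q) = e(P',Q')^{6}.
Miller loop for e_{61} over F_{140000337685609^3}: bits of 61 = 111101; 5 double steps + 4 add steps, l/v at each.
f_P(D_Q)/f_Q(D_P) = 43221580735525 + 73973560243638*t + 42369828705180*t^2.
Hence e(P,Q) = 35516503263597 + 103194760441694*t + 11652705200716*t^2 in F_{140000337685609^3}^*.

35516503263597 + 103194760441694*t + 11652705200716*t^2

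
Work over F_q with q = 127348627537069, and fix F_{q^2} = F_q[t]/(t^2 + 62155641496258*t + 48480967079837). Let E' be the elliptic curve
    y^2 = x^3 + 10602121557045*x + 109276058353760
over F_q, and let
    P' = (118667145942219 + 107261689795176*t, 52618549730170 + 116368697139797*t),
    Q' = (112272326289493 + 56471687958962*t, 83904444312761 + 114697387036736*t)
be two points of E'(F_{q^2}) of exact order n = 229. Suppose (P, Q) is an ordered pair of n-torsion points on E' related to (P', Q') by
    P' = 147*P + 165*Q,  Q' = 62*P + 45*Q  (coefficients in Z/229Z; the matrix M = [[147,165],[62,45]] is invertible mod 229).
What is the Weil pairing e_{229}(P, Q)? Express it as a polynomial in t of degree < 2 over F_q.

The 229-Weil pairing on E[229] over F_{127348627537069} is alternating-bilinear: e_{229}(P',Q') = e_{229}(P,Q)^det(M).
147*45 - 165*62 = -3615; reduced mod 229: det = 49, inverse 215.
Build f_{229,P'} and f_{229,Q'} via the 8-bit ladder of 229=11100101_2; evaluate at shifted divisors; quotient in F_{127348627537069^2}.
Result: e(P',Q') = 56186998374568 + 31853035113786*t.
Thus e_{229}(P,Q) = 14009818525690 + 48247684296755*t.

14009818525690 + 48247684296755*t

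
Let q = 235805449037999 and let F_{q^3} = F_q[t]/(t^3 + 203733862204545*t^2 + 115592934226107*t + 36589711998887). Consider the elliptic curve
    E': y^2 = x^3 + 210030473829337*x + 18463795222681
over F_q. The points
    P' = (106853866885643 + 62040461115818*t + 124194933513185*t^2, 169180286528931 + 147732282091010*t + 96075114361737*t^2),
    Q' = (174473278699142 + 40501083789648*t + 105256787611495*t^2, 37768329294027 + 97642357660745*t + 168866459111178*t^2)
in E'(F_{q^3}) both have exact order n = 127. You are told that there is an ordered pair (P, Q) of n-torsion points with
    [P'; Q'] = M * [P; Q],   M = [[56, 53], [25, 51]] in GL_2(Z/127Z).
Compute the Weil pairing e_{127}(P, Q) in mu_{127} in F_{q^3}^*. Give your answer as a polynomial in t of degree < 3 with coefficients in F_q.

e_{127} is bilinear + alternating on E[127], so e_{127}(56*P + 53*Q, 25*P + 51*Q) = e_{127}(P,Q)^(56*51-53*25).
Hence e(P,Q) = e(P',Q')^{109} where 109 = 7^{-1} mod 127.
Miller loop for e_{127} over F_{235805449037999^3}: bits of 127 = 1111111; 6 double steps + 6 add steps, l/v at each.
The quotient is 10072303595653 + 200340689796917*t + 165950064463106*t^2.
Raise to 109: e(P,Q) = 156764515343751 + 62507386628511*t + 57865930071750*t^2 in mu_{127}.

156764515343751 + 62507386628511*t + 57865930071750*t^2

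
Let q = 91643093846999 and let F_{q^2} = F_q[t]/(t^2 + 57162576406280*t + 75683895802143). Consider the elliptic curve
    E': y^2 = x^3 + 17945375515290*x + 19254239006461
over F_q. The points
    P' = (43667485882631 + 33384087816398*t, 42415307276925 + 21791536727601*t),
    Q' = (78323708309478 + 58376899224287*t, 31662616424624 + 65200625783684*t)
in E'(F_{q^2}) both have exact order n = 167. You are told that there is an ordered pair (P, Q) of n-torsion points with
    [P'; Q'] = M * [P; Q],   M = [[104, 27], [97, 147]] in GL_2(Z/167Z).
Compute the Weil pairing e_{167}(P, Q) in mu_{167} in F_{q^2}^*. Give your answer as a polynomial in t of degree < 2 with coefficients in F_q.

1462615378354 + 19954320433543*t

Alternating bilinearity on E[167] (values in mu_{167} in F_{91643093846999^2}) gives e(P',Q') = e(P,Q)^det(M).
det M = 104*147 - 27*97 = 12669 = 144 (mod 167); 144^{-1} = 29 (mod 167).
n = 167 = (10100111)_2 (8 bits, wt 5); accumulate f_{167,P'}(Q'+S)/f_{167,P'}(S) along the 7-step ladder.
So e_{167}(P',Q') = 28202971518572 + 74310636539744*t.
Thus e_{167}(P,Q) = 1462615378354 + 19954320433543*t.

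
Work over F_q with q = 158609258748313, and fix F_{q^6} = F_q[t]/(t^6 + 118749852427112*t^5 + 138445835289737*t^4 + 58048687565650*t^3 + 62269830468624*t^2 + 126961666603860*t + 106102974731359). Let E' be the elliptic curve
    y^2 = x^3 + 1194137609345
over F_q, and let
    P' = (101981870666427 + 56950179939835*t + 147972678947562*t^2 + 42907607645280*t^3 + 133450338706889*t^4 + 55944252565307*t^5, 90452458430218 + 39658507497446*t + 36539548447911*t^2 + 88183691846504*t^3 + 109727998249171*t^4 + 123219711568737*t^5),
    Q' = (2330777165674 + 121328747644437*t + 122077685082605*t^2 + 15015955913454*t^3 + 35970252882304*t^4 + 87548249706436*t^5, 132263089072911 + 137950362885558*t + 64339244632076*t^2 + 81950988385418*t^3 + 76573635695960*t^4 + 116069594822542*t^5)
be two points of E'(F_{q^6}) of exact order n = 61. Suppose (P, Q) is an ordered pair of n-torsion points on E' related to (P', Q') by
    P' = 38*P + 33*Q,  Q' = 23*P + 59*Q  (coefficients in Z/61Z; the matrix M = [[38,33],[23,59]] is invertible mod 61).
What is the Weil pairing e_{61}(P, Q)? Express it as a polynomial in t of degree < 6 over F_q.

Under M = [[38,33],[23,59]] in GL_2(Z/61), e_{61}(P',Q') = e_{61}(P,Q)^(38*59-33*23 mod 61).
So e_{61}(P,Q) = e_{61}(P',Q')^{45}, since 19*45 = 1 mod 61.
Double-and-add over 111101: 6-1 doublings, 5-1 additions; each step l_{T,T}/v_{2T} or l_{T,P'}/v at Q'+S for random S.
Miller gives e_{61}(P',Q') = 16058464104931 + 135649878394044*t + 38307169586990*t^2 + 127002433757016*t^3 + 61474250791229*t^4 + 120556339775893*t^5 in F_{158609258748313^6}.
Raise to 45: e(P,Q) = 99358436825887 + 41085353504575*t + 149171264591879*t^2 + 82787373523148*t^3 + 21126983027857*t^4 + 95448736068391*t^5 in mu_{61}.

99358436825887 + 41085353504575*t + 149171264591879*t^2 + 82787373523148*t^3 + 21126983027857*t^4 + 95448736068391*t^5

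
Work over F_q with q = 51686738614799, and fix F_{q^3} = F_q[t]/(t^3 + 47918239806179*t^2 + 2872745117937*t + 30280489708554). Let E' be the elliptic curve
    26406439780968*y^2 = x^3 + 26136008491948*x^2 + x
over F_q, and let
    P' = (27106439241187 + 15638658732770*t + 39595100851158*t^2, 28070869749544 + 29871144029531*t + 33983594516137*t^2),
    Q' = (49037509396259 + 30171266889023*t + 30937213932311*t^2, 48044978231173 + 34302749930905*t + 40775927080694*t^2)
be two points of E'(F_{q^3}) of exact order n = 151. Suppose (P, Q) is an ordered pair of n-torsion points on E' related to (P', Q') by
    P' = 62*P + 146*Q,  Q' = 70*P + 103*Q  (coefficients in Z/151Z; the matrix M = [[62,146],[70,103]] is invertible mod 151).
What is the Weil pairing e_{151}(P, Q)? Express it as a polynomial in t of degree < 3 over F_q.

Alternating bilinearity on E[151] (values in mu_{151} in F_{51686738614799^3}) gives e(P',Q') = e(P,Q)^det(M).
Inverting 92 mod 151: 87. Thus e_{151}(P,Q) = e(P',Q')^{87}.
(x,y)|->(11887530152636x+21541657507359,11887530152636y) sends E' to y^2=x^3+41324100328360*x+22449468444975.
Miller loop for e_{151} over F_{51686738614799^3}: bits of 151 = 10010111; 7 double steps + 4 add steps, l/v at each.
f_P(D_Q)/f_Q(D_P) = 23541063940059 + 31655480312606*t + 39964644911850*t^2.
Finally e_{151}(P,Q) = 40643955033175 + 40175036874614*t + 5162613483483*t^2.

40643955033175 + 40175036874614*t + 5162613483483*t^2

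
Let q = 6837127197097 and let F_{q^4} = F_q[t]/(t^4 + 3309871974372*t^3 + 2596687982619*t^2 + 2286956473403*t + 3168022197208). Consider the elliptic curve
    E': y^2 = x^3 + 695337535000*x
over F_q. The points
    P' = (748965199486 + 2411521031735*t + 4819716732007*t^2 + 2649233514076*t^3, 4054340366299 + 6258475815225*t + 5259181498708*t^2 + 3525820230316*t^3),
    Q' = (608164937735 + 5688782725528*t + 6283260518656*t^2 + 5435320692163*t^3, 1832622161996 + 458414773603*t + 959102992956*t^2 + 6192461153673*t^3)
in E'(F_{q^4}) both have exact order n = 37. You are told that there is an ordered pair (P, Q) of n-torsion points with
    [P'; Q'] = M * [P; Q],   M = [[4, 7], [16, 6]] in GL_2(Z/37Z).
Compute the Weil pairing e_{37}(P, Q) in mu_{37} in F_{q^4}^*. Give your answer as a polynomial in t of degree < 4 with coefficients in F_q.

Since e_{37}(P,P)=e_{37}(Q,Q)=1 and e_{37}(Q,P)=e_{37}(P,Q)^{-1}, expanding e_{37}(4*P + 7*Q,16*P + 6*Q) leaves e(P,Q)^det(M).
det M = 4*6 - 7*16 = -88 = 23 (mod 37); 23^{-1} = 29 (mod 37).
Build f_{37,P'} and f_{37,Q'} via the 6-bit ladder of 37=100101_2; evaluate at shifted divisors; quotient in F_{6837127197097^4}.
The quotient is 227677790245 + 4351889595717*t + 4087553503085*t^2 + 264640419605*t^3.
Finally e_{37}(P,Q) = 2942124623061 + 1248414405487*t + 4683952809073*t^2 + 4608683088219*t^3.

2942124623061 + 1248414405487*t + 4683952809073*t^2 + 4608683088219*t^3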